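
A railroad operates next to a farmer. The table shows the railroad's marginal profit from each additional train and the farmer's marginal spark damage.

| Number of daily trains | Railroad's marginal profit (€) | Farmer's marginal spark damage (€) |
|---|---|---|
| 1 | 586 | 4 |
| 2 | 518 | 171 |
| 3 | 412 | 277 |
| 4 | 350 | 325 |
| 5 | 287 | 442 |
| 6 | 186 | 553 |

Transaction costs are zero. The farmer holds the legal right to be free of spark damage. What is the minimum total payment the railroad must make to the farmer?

€777

Efficient level: marginal profit ≥ marginal spark damage through level 4, so k* = 4.
With the farmer holding the right, the railroad must at least compensate total damage at k*: 4 + 171 + 277 + 325 = 777.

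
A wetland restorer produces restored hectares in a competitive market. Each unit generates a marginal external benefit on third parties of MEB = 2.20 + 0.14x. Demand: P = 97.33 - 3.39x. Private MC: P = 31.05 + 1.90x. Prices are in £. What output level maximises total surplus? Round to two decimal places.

Social marginal cost = private MC − MEB = 28.85 + 1.76x.
Set SMC = demand: 28.85 + 1.76x = 97.33 - 3.39x → x* = 13.2971.

x* = 13.30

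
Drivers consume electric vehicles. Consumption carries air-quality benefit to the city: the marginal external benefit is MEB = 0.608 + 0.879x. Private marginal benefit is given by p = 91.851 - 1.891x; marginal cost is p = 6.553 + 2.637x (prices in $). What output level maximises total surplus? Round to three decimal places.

x* = 23.542

Social marginal benefit = demand + MEB = 92.459 - 1.012x.
Set SMB = MC: 92.459 - 1.012x = 6.553 + 2.637x → x* = 23.5423.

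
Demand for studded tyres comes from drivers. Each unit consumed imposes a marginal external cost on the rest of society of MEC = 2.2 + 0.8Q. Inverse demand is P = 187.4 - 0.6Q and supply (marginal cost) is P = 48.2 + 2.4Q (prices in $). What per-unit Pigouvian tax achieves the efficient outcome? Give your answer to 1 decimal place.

tax = $31.0 per unit

Social marginal benefit = demand − MEC = 185.2 - 1.4Q.
Set SMB = MC: 185.2 - 1.4Q = 48.2 + 2.4Q → Q* = 36.0526.
The Pigouvian tax equals MEC at Q*: 2.2 + 0.8×36.0526 = 31.0421.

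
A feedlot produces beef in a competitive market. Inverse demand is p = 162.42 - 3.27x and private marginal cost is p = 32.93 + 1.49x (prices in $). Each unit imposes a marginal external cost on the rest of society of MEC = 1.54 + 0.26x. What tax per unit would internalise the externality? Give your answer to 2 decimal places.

Social marginal cost = private MC + MEC = 34.47 + 1.75x.
Set SMC = demand: 34.47 + 1.75x = 162.42 - 3.27x → x* = 25.4880.
The Pigouvian tax equals MEC at x*: 1.54 + 0.26×25.4880 = 8.1669.

tax = $8.17 per unit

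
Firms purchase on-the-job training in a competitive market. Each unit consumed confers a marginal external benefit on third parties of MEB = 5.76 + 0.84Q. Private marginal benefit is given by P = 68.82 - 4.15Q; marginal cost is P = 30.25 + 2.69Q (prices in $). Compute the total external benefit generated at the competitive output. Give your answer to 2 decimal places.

$45.83

Market equilibrium (private): 30.25 + 2.69Q = 68.82 - 4.15Q → Q_m = 5.6389.
Total external benefit = ∫₀^{Q_m} (5.76 + 0.84Q) dQ = 5.76×5.6389 + ½×0.84×5.6389² = 45.8349.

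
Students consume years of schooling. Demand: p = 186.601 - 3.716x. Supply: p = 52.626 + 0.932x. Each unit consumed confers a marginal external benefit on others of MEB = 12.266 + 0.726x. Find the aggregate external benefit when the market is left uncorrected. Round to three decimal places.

Market equilibrium (private): 52.626 + 0.932x = 186.601 - 3.716x → x_m = 28.8242.
Total external benefit = ∫₀^{x_m} (12.266 + 0.726x) dx = 12.266×28.8242 + ½×0.726×28.8242² = 655.1506.

655.151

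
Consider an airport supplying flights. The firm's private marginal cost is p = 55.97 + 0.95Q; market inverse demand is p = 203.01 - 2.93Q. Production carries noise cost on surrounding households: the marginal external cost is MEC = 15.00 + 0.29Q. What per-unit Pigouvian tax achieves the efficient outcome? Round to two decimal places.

tax = 24.18 per unit

Social marginal cost = private MC + MEC = 70.97 + 1.24Q.
Set SMC = demand: 70.97 + 1.24Q = 203.01 - 2.93Q → Q* = 31.6643.
The Pigouvian tax equals MEC at Q*: 15.00 + 0.29×31.6643 = 24.1826.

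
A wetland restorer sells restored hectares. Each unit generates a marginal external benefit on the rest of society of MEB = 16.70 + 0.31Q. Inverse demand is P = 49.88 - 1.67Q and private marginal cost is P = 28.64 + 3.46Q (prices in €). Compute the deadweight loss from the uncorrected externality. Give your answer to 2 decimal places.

DWL = €33.55

Market equilibrium (private): 28.64 + 3.46Q = 49.88 - 1.67Q → Q_m = 4.1404.
Social marginal cost = private MC − MEB = 11.94 + 3.15Q.
Set SMC = demand: 11.94 + 3.15Q = 49.88 - 1.67Q → Q* = 7.8714.
Height of the DWL triangle at Q_m is demand(Q_m) − SMC(Q_m) = MEB(Q_m) = 17.9835.
DWL = ½ × 3.7310 × 17.9835 = 33.5482.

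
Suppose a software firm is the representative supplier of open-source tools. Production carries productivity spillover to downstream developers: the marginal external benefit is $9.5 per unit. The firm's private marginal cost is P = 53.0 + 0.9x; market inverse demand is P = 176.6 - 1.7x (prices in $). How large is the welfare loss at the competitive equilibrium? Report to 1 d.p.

DWL = $17.4

Market equilibrium (private): 53.0 + 0.9x = 176.6 - 1.7x → x_m = 47.5385.
Social marginal cost = private MC − MEB = 43.5 + 0.9x.
Set SMC = demand: 43.5 + 0.9x = 176.6 - 1.7x → x* = 51.1923.
Height of the DWL triangle at x_m is demand(x_m) − SMC(x_m) = MEB(x_m) = 9.5000.
DWL = ½ × 3.6538 × 9.5000 = 17.3556.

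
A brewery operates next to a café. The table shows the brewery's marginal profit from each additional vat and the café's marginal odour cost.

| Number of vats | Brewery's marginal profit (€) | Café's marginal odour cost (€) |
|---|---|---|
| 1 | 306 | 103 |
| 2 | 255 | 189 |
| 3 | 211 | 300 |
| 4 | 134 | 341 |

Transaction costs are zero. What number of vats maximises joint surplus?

Bargaining reaches the level where marginal profit last exceeds marginal odour cost.
That holds through level 2 (255 ≥ 189) but not at 3 (211 < 300).

2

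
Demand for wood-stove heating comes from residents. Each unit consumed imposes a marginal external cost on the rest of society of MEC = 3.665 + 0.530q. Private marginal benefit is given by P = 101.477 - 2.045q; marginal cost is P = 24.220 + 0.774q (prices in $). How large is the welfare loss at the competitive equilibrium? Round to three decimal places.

DWL = $49.400

Market equilibrium (private): 24.220 + 0.774q = 101.477 - 2.045q → q_m = 27.4058.
Social marginal benefit = demand − MEC = 97.812 - 2.575q.
Set SMB = MC: 97.812 - 2.575q = 24.220 + 0.774q → q* = 21.9743.
The welfare-loss triangle has base |q_m − q*| and height MEC(q_m) (the vertical gap between SMB and MC is zero at q* and MEC at q_m).
DWL = ½ × 5.4315 × 18.1901 = 49.3998.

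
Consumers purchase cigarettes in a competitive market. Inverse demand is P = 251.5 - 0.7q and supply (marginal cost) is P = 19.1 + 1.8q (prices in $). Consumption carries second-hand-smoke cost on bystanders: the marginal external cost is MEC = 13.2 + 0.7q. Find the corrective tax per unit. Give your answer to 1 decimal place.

Social marginal benefit = demand − MEC = 238.3 - 1.4q.
Set SMB = MC: 238.3 - 1.4q = 19.1 + 1.8q → q* = 68.5000.
The Pigouvian tax equals MEC at q*: 13.2 + 0.7×68.5000 = 61.1500.

tax = $61.2 per unit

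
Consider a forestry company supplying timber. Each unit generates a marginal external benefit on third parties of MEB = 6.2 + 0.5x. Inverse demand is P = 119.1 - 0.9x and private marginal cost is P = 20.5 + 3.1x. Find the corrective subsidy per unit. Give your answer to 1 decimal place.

subsidy = 21.2 per unit

Social marginal cost = private MC − MEB = 14.3 + 2.6x.
Set SMC = demand: 14.3 + 2.6x = 119.1 - 0.9x → x* = 29.9429.
The Pigouvian subsidy equals MEB at x*: 6.2 + 0.5×29.9429 = 21.1715.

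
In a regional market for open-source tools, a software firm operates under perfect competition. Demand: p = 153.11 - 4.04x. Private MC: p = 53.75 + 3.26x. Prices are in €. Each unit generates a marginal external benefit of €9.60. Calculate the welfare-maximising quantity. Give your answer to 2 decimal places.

x* = 14.93

Social marginal cost = private MC − MEB = 44.15 + 3.26x.
Set SMC = demand: 44.15 + 3.26x = 153.11 - 4.04x → x* = 14.9260.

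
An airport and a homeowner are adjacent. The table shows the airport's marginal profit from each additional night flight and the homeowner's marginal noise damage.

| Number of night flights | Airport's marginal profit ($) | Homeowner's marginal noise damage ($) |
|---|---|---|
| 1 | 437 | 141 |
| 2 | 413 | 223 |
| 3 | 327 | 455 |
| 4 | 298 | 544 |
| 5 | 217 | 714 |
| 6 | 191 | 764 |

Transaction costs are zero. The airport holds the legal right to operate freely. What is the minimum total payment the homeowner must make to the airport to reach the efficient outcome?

Left alone the airport would choose level 6 (marginal profit stays positive).
Efficient level: k* = 2 (marginal profit ≥ marginal noise damage through 2).
The homeowner must at least cover the airport's forgone profit from cutting 6→2: 327 + 298 + 217 + 191 = 1033.

$1033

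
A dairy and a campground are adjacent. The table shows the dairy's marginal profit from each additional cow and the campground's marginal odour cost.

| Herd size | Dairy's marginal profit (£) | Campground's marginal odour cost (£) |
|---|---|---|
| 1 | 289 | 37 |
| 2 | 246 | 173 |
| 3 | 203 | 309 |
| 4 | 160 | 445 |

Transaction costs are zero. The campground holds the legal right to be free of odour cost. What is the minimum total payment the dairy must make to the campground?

Efficient level: marginal profit ≥ marginal odour cost through level 2, so k* = 2.
With the campground holding the right, the dairy must at least compensate total damage at k*: 37 + 173 = 210.

£210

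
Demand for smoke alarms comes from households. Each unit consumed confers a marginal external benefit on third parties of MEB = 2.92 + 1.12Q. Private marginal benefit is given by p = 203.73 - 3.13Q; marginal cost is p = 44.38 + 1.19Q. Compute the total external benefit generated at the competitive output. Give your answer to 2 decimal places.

869.66

Market equilibrium (private): 44.38 + 1.19Q = 203.73 - 3.13Q → Q_m = 36.8866.
Total external benefit = ∫₀^{Q_m} (2.92 + 1.12Q) dQ = 2.92×36.8866 + ½×1.12×36.8866² = 869.6568.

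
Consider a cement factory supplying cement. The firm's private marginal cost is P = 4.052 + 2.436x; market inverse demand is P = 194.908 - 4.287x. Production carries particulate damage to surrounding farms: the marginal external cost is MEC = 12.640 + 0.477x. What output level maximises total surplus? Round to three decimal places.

x* = 24.752

Social marginal cost = private MC + MEC = 16.692 + 2.913x.
Set SMC = demand: 16.692 + 2.913x = 194.908 - 4.287x → x* = 24.7522.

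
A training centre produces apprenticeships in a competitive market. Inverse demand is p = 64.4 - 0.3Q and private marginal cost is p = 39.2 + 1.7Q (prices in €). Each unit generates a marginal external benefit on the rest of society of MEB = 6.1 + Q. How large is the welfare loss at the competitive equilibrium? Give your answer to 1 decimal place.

DWL = €174.8

Market equilibrium (private): 39.2 + 1.7Q = 64.4 - 0.3Q → Q_m = 12.6000.
Social marginal cost = private MC − MEB = 33.1 + 0.7Q.
Set SMC = demand: 33.1 + 0.7Q = 64.4 - 0.3Q → Q* = 31.3000.
The loss is the area between SMC and demand from Q* to Q_m; with linear curves that's a triangle of height MEB(Q_m).
DWL = ½ × 18.7000 × 18.7000 = 174.8450.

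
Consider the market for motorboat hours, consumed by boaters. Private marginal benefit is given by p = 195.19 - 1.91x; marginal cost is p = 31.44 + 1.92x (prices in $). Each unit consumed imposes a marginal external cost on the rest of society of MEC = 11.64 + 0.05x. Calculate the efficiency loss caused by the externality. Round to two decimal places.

Market equilibrium (private): 31.44 + 1.92x = 195.19 - 1.91x → x_m = 42.7546.
Social marginal benefit = demand − MEC = 183.55 - 1.96x.
Set SMB = MC: 183.55 - 1.96x = 31.44 + 1.92x → x* = 39.2036.
The loss is the area between SMB and MC from x* to x_m; with linear curves that's a triangle of height MEC(x_m).
DWL = ½ × 3.5510 × 13.7777 = 24.4623.

DWL = $24.46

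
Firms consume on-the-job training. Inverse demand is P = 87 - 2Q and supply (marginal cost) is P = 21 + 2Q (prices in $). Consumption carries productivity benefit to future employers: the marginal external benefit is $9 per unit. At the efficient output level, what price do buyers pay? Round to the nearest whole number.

Social marginal benefit = demand + MEB = 96 - 2Q.
Set SMB = MC: 96 - 2Q = 21 + 2Q → Q* = 18.7500.
Consumer price on the demand curve at Q*: 87 − 2×18.7500 = 49.5000.

P = $50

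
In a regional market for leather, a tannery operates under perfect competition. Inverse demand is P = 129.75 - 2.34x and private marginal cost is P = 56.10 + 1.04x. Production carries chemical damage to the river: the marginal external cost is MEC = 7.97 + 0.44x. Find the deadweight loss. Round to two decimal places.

DWL = 40.35

Market equilibrium (private): 56.10 + 1.04x = 129.75 - 2.34x → x_m = 21.7899.
Social marginal cost = private MC + MEC = 64.07 + 1.48x.
Set SMC = demand: 64.07 + 1.48x = 129.75 - 2.34x → x* = 17.1937.
Between x* and x_m the wedge SMC − demand runs linearly from 0 to MEC(x_m), so the loss is a triangle.
DWL = ½ × 4.5962 × 17.5576 = 40.3491.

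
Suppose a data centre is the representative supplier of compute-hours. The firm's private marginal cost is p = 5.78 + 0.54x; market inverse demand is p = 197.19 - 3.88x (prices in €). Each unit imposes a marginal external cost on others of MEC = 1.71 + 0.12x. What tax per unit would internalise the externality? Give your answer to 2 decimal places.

Social marginal cost = private MC + MEC = 7.49 + 0.66x.
Set SMC = demand: 7.49 + 0.66x = 197.19 - 3.88x → x* = 41.7841.
The Pigouvian tax equals MEC at x*: 1.71 + 0.12×41.7841 = 6.7241.

tax = €6.72 per unit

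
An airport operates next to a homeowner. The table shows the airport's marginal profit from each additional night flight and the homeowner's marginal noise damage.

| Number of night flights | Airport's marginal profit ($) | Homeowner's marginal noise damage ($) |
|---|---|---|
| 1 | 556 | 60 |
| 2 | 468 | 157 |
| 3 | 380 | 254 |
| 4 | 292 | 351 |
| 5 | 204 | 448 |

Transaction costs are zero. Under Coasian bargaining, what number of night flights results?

3

Bargaining reaches the level where marginal profit last exceeds marginal noise damage.
That holds through level 3 (380 ≥ 254) but not at 4 (292 < 351).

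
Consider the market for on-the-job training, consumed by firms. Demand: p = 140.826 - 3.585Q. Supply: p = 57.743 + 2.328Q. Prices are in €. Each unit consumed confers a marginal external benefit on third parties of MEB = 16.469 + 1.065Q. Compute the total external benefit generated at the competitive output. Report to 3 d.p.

Market equilibrium (private): 57.743 + 2.328Q = 140.826 - 3.585Q → Q_m = 14.0509.
Total external benefit = ∫₀^{Q_m} (16.469 + 1.065Q) dQ = 16.469×14.0509 + ½×1.065×14.0509² = 336.5346.

€336.535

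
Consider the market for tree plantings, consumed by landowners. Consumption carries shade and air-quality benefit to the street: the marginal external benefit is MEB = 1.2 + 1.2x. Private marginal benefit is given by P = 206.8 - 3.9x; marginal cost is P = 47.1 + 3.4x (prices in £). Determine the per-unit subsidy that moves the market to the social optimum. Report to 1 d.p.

Social marginal benefit = demand + MEB = 208.0 - 2.7x.
Set SMB = MC: 208.0 - 2.7x = 47.1 + 3.4x → x* = 26.3770.
The Pigouvian subsidy equals MEB at x*: 1.2 + 1.2×26.3770 = 32.8524.

subsidy = £32.9 per unit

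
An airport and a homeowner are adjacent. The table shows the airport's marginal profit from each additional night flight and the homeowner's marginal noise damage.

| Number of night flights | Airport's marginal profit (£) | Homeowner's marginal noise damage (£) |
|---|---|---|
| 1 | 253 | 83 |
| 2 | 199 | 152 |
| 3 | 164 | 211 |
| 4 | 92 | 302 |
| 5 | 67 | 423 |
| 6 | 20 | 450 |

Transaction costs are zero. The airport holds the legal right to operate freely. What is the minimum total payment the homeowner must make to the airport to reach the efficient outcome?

Left alone the airport would choose level 6 (marginal profit stays positive).
Efficient level: k* = 2 (marginal profit ≥ marginal noise damage through 2).
The homeowner must at least cover the airport's forgone profit from cutting 6→2: 164 + 92 + 67 + 20 = 343.

£343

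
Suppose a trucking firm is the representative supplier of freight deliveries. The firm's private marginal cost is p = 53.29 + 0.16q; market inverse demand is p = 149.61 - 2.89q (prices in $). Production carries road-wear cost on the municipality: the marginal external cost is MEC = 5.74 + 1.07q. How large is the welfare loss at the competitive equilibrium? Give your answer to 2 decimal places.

Market equilibrium (private): 53.29 + 0.16q = 149.61 - 2.89q → q_m = 31.5803.
Social marginal cost = private MC + MEC = 59.03 + 1.23q.
Set SMC = demand: 59.03 + 1.23q = 149.61 - 2.89q → q* = 21.9854.
The loss is the area between SMC and demand from q* to q_m; with linear curves that's a triangle of height MEC(q_m).
DWL = ½ × 9.5949 × 39.5310 = 189.6480.

DWL = $189.65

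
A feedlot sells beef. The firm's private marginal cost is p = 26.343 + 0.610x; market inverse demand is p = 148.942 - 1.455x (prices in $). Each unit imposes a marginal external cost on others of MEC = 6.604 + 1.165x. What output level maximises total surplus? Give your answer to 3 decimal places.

Social marginal cost = private MC + MEC = 32.947 + 1.775x.
Set SMC = demand: 32.947 + 1.775x = 148.942 - 1.455x → x* = 35.9118.

x* = 35.912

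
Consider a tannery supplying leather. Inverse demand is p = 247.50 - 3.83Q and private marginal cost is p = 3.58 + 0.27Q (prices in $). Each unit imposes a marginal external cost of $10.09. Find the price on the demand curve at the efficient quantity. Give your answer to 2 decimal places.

P = $29.07

Social marginal cost = private MC + MEC = 13.67 + 0.27Q.
Set SMC = demand: 13.67 + 0.27Q = 247.50 - 3.83Q → Q* = 57.0317.
Consumer price on the demand curve at Q*: 247.50 − 3.83×57.0317 = 29.0686.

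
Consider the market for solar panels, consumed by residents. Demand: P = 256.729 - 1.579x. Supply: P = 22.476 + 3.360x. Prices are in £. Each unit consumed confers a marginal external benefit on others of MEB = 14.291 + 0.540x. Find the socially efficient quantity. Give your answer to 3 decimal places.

Social marginal benefit = demand + MEB = 271.020 - 1.039x.
Set SMB = MC: 271.020 - 1.039x = 22.476 + 3.360x → x* = 56.5001.

x* = 56.500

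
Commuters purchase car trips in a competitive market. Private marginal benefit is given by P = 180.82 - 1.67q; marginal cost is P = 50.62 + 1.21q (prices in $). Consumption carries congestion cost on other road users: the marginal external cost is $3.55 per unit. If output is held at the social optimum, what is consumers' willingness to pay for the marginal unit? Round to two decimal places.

Social marginal benefit = demand − MEC = 177.27 - 1.67q.
Set SMB = MC: 177.27 - 1.67q = 50.62 + 1.21q → q* = 43.9757.
Consumer price on the demand curve at q*: 180.82 − 1.67×43.9757 = 107.3806.

P = $107.38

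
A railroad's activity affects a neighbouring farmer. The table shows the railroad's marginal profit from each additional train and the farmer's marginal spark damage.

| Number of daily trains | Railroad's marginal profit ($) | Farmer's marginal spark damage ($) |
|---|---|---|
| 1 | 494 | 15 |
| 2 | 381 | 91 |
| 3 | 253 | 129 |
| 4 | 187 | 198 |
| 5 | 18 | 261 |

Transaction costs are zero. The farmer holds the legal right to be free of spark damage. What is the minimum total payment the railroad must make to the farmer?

$235

Efficient level: marginal profit ≥ marginal spark damage through level 3, so k* = 3.
With the farmer holding the right, the railroad must at least compensate total damage at k*: 15 + 91 + 129 = 235.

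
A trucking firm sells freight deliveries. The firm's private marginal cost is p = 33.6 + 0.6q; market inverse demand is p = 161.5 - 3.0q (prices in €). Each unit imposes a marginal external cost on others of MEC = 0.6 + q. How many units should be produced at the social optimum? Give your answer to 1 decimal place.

q* = 27.7

Social marginal cost = private MC + MEC = 34.2 + 1.6q.
Set SMC = demand: 34.2 + 1.6q = 161.5 - 3.0q → q* = 27.6739.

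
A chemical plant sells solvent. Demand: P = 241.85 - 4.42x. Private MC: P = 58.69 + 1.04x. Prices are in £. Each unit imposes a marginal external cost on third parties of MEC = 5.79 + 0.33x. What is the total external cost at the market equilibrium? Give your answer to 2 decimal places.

Market equilibrium (private): 58.69 + 1.04x = 241.85 - 4.42x → x_m = 33.5458.
Total external cost = ∫₀^{x_m} (5.79 + 0.33x) dx = 5.79×33.5458 + ½×0.33×33.5458² = 379.9081.

£379.91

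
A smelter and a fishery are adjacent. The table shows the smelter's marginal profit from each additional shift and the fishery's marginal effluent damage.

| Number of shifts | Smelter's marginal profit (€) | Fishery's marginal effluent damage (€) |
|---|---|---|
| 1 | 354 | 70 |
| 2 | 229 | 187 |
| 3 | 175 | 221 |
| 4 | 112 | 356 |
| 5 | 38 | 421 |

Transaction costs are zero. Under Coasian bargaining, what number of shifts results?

2

Bargaining reaches the level where marginal profit last exceeds marginal effluent damage.
That holds through level 2 (229 ≥ 187) but not at 3 (175 < 221).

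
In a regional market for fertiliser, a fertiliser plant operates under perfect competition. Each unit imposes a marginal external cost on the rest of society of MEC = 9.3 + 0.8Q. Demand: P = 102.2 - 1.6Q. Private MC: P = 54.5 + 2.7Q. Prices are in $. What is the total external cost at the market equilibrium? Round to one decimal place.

Market equilibrium (private): 54.5 + 2.7Q = 102.2 - 1.6Q → Q_m = 11.0930.
Total external cost = ∫₀^{Q_m} (9.3 + 0.8Q) dQ = 9.3×11.0930 + ½×0.8×11.0930² = 152.3868.

$152.4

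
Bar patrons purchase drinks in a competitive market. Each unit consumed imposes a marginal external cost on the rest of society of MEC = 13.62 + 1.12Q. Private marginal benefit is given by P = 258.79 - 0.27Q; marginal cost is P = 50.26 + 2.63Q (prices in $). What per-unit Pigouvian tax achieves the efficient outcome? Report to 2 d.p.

tax = $67.92 per unit

Social marginal benefit = demand − MEC = 245.17 - 1.39Q.
Set SMB = MC: 245.17 - 1.39Q = 50.26 + 2.63Q → Q* = 48.4851.
The Pigouvian tax equals MEC at Q*: 13.62 + 1.12×48.4851 = 67.9233.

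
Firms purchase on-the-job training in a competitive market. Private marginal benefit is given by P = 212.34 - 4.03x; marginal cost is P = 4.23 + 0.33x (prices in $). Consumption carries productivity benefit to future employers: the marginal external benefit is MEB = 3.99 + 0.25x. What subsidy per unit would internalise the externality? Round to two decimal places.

subsidy = $16.89 per unit

Social marginal benefit = demand + MEB = 216.33 - 3.78x.
Set SMB = MC: 216.33 - 3.78x = 4.23 + 0.33x → x* = 51.6058.
The Pigouvian subsidy equals MEB at x*: 3.99 + 0.25×51.6058 = 16.8915.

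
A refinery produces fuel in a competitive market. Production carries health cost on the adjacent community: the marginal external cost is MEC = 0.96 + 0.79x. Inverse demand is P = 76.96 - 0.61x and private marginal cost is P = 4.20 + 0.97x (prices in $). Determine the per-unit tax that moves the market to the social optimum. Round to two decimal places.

Social marginal cost = private MC + MEC = 5.16 + 1.76x.
Set SMC = demand: 5.16 + 1.76x = 76.96 - 0.61x → x* = 30.2954.
The Pigouvian tax equals MEC at x*: 0.96 + 0.79×30.2954 = 24.8934.

tax = $24.89 per unit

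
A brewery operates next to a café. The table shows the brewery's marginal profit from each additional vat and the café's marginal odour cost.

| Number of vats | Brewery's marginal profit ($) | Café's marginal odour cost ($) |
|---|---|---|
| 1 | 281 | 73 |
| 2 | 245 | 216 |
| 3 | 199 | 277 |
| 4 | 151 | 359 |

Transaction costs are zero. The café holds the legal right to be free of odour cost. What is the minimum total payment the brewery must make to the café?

$289

Efficient level: marginal profit ≥ marginal odour cost through level 2, so k* = 2.
With the café holding the right, the brewery must at least compensate total damage at k*: 73 + 216 = 289.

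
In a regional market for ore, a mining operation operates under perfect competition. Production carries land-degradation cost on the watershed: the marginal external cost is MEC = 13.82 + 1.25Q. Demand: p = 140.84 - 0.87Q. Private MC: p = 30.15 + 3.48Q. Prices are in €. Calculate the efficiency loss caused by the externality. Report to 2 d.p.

DWL = €185.88

Market equilibrium (private): 30.15 + 3.48Q = 140.84 - 0.87Q → Q_m = 25.4460.
Social marginal cost = private MC + MEC = 43.97 + 4.73Q.
Set SMC = demand: 43.97 + 4.73Q = 140.84 - 0.87Q → Q* = 17.2982.
Between Q* and Q_m the wedge SMC − demand runs linearly from 0 to MEC(Q_m), so the loss is a triangle.
DWL = ½ × 8.1478 × 45.6275 = 185.8819.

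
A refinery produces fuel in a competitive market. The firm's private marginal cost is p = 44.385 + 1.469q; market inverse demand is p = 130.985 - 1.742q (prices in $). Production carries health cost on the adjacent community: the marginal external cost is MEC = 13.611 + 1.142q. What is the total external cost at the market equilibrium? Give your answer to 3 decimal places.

Market equilibrium (private): 44.385 + 1.469q = 130.985 - 1.742q → q_m = 26.9698.
Total external cost = ∫₀^{q_m} (13.611 + 1.142q) dq = 13.611×26.9698 + ½×1.142×26.9698² = 782.4143.

$782.414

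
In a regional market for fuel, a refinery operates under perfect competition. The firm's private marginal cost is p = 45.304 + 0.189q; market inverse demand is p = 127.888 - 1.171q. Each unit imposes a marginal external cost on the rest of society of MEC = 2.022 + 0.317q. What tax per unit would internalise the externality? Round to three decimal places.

Social marginal cost = private MC + MEC = 47.326 + 0.506q.
Set SMC = demand: 47.326 + 0.506q = 127.888 - 1.171q → q* = 48.0394.
The Pigouvian tax equals MEC at q*: 2.022 + 0.317×48.0394 = 17.2505.

tax = 17.250 per unit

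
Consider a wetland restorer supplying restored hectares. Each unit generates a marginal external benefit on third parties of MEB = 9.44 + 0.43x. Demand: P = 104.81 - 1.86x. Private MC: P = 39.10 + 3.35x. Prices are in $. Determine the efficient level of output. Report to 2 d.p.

x* = 15.72

Social marginal cost = private MC − MEB = 29.66 + 2.92x.
Set SMC = demand: 29.66 + 2.92x = 104.81 - 1.86x → x* = 15.7218.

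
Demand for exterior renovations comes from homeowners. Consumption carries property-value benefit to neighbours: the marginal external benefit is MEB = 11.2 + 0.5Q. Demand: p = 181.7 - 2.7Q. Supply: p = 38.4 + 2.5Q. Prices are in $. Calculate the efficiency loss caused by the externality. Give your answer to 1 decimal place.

DWL = $66.4

Market equilibrium (private): 38.4 + 2.5Q = 181.7 - 2.7Q → Q_m = 27.5577.
Social marginal benefit = demand + MEB = 192.9 - 2.2Q.
Set SMB = MC: 192.9 - 2.2Q = 38.4 + 2.5Q → Q* = 32.8723.
The welfare-loss triangle has base |Q_m − Q*| and height MEB(Q_m) (the vertical gap between SMB and MC is zero at Q* and MEB at Q_m).
DWL = ½ × 5.3146 × 24.9788 = 66.3762.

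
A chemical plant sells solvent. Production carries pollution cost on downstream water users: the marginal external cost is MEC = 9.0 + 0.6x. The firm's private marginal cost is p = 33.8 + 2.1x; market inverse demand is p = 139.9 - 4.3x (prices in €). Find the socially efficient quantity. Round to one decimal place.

Social marginal cost = private MC + MEC = 42.8 + 2.7x.
Set SMC = demand: 42.8 + 2.7x = 139.9 - 4.3x → x* = 13.8714.

x* = 13.9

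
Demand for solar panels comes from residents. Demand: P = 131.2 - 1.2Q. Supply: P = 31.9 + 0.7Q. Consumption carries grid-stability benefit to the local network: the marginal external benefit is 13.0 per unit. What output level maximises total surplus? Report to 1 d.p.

Social marginal benefit = demand + MEB = 144.2 - 1.2Q.
Set SMB = MC: 144.2 - 1.2Q = 31.9 + 0.7Q → Q* = 59.1053.

Q* = 59.1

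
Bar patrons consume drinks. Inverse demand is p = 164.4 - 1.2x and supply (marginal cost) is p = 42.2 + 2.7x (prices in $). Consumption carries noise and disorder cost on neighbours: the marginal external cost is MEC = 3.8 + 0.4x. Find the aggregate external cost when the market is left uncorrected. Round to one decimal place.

$315.4

Market equilibrium (private): 42.2 + 2.7x = 164.4 - 1.2x → x_m = 31.3333.
Total external cost = ∫₀^{x_m} (3.8 + 0.4x) dx = 3.8×31.3333 + ½×0.4×31.3333² = 315.4217.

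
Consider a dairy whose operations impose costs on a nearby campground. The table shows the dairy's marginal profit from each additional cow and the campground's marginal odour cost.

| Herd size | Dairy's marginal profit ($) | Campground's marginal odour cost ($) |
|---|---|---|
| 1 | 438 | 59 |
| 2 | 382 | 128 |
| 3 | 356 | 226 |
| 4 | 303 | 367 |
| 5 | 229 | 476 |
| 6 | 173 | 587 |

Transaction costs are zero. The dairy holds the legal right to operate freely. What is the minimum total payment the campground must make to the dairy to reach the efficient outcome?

Left alone the dairy would choose level 6 (marginal profit stays positive).
Efficient level: k* = 3 (marginal profit ≥ marginal odour cost through 3).
The campground must at least cover the dairy's forgone profit from cutting 6→3: 303 + 229 + 173 = 705.

$705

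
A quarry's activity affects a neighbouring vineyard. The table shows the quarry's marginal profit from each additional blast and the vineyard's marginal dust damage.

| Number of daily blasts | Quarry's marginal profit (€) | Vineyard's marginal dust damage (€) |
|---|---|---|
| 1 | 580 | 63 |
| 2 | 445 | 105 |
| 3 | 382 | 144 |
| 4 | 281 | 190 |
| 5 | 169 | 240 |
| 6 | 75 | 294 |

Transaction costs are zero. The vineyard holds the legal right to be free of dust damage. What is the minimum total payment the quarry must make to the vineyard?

Efficient level: marginal profit ≥ marginal dust damage through level 4, so k* = 4.
With the vineyard holding the right, the quarry must at least compensate total damage at k*: 63 + 105 + 144 + 190 = 502.

€502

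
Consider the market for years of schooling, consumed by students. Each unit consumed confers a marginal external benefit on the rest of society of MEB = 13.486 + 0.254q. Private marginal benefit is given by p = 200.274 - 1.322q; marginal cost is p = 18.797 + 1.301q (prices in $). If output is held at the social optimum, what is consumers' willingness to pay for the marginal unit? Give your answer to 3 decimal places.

Social marginal benefit = demand + MEB = 213.760 - 1.068q.
Set SMB = MC: 213.760 - 1.068q = 18.797 + 1.301q → q* = 82.2976.
Consumer price on the demand curve at q*: 200.274 − 1.322×82.2976 = 91.4766.

P = $91.477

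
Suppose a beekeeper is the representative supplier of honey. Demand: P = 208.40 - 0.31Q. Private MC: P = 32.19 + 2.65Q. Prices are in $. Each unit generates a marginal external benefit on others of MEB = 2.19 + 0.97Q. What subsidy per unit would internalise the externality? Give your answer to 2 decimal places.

Social marginal cost = private MC − MEB = 30.00 + 1.68Q.
Set SMC = demand: 30.00 + 1.68Q = 208.40 - 0.31Q → Q* = 89.6482.
The Pigouvian subsidy equals MEB at Q*: 2.19 + 0.97×89.6482 = 89.1488.

subsidy = $89.15 per unit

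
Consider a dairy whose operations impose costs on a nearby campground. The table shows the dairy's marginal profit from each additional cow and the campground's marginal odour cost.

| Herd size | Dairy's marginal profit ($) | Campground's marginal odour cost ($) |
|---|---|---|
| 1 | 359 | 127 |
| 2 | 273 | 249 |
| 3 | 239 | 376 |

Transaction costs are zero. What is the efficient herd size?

2

Bargaining reaches the level where marginal profit last exceeds marginal odour cost.
That holds through level 2 (273 ≥ 249) but not at 3 (239 < 376).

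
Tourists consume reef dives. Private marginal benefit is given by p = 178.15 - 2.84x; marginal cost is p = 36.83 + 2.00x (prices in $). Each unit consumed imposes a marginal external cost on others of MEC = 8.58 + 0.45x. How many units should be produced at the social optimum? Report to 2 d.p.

Social marginal benefit = demand − MEC = 169.57 - 3.29x.
Set SMB = MC: 169.57 - 3.29x = 36.83 + 2.00x → x* = 25.0926.

x* = 25.09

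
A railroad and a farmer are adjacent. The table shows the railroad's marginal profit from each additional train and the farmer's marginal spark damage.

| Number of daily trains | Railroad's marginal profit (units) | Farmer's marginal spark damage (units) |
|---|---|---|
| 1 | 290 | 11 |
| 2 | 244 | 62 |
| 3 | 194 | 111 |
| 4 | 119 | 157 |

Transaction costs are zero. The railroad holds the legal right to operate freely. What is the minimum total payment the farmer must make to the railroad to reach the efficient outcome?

119

Left alone the railroad would choose level 4 (marginal profit stays positive).
Efficient level: k* = 3 (marginal profit ≥ marginal spark damage through 3).
The farmer must at least cover the railroad's forgone profit from cutting 4→3: 119 = 119.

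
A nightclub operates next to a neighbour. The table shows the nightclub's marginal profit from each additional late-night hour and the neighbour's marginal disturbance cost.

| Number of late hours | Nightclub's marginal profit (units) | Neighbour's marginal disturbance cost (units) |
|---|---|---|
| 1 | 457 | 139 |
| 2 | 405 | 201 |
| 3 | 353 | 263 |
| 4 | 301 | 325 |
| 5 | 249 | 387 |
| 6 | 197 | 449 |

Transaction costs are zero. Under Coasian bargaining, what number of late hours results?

Bargaining reaches the level where marginal profit last exceeds marginal disturbance cost.
That holds through level 3 (353 ≥ 263) but not at 4 (301 < 325).

3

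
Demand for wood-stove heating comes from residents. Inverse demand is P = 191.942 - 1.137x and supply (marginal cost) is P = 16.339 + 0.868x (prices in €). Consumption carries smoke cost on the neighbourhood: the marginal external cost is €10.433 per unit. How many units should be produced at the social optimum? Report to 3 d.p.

Social marginal benefit = demand − MEC = 181.509 - 1.137x.
Set SMB = MC: 181.509 - 1.137x = 16.339 + 0.868x → x* = 82.3791.

x* = 82.379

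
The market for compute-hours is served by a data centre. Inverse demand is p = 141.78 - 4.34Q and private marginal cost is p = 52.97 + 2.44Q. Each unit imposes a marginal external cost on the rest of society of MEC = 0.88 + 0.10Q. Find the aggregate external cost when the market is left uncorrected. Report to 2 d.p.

Market equilibrium (private): 52.97 + 2.44Q = 141.78 - 4.34Q → Q_m = 13.0988.
Total external cost = ∫₀^{Q_m} (0.88 + 0.10Q) dQ = 0.88×13.0988 + ½×0.10×13.0988² = 20.1059.

20.11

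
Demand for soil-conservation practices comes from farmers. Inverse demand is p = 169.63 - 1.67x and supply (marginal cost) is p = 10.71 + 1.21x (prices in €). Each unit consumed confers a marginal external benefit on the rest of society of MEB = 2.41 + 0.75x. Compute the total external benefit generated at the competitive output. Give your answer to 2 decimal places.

Market equilibrium (private): 10.71 + 1.21x = 169.63 - 1.67x → x_m = 55.1806.
Total external benefit = ∫₀^{x_m} (2.41 + 0.75x) dx = 2.41×55.1806 + ½×0.75×55.1806² = 1274.8222.

€1274.82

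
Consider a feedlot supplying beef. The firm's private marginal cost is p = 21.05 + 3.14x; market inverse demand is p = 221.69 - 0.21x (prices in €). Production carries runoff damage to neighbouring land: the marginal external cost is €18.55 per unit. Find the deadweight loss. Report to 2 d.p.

Market equilibrium (private): 21.05 + 3.14x = 221.69 - 0.21x → x_m = 59.8925.
Social marginal cost = private MC + MEC = 39.60 + 3.14x.
Set SMC = demand: 39.60 + 3.14x = 221.69 - 0.21x → x* = 54.3552.
The loss is the area between SMC and demand from x* to x_m; with linear curves that's a triangle of height MEC(x_m).
DWL = ½ × 5.5373 × 18.5500 = 51.3585.

DWL = €51.36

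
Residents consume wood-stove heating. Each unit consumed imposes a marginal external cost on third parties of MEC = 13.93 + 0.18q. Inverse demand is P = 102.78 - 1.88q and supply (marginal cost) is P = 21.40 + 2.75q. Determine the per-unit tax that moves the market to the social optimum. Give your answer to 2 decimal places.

Social marginal benefit = demand − MEC = 88.85 - 2.06q.
Set SMB = MC: 88.85 - 2.06q = 21.40 + 2.75q → q* = 14.0229.
The Pigouvian tax equals MEC at q*: 13.93 + 0.18×14.0229 = 16.4541.

tax = 16.45 per unit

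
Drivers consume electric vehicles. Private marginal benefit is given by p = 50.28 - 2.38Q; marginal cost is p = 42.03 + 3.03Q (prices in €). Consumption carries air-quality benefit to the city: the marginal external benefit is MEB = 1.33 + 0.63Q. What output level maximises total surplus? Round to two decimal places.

Q* = 2.00

Social marginal benefit = demand + MEB = 51.61 - 1.75Q.
Set SMB = MC: 51.61 - 1.75Q = 42.03 + 3.03Q → Q* = 2.0042.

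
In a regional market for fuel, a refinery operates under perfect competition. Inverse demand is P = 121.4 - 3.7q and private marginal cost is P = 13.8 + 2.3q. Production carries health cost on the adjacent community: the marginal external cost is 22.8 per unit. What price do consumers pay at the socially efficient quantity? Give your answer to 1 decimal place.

P = 69.1

Social marginal cost = private MC + MEC = 36.6 + 2.3q.
Set SMC = demand: 36.6 + 2.3q = 121.4 - 3.7q → q* = 14.1333.
Consumer price on the demand curve at q*: 121.4 − 3.7×14.1333 = 69.1068.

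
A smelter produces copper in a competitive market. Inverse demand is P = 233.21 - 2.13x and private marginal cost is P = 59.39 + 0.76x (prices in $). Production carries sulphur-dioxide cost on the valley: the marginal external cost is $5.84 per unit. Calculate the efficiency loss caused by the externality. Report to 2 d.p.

Market equilibrium (private): 59.39 + 0.76x = 233.21 - 2.13x → x_m = 60.1453.
Social marginal cost = private MC + MEC = 65.23 + 0.76x.
Set SMC = demand: 65.23 + 0.76x = 233.21 - 2.13x → x* = 58.1246.
Height of the DWL triangle at x_m is SMC(x_m) − demand(x_m) = MEC(x_m) = 5.8400.
DWL = ½ × 2.0207 × 5.8400 = 5.9004.

DWL = $5.90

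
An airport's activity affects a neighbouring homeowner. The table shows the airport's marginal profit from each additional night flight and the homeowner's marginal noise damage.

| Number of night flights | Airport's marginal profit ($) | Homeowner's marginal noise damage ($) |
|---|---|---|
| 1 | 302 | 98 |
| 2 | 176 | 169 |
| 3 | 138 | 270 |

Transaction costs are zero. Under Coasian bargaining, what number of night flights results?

2

Bargaining reaches the level where marginal profit last exceeds marginal noise damage.
That holds through level 2 (176 ≥ 169) but not at 3 (138 < 270).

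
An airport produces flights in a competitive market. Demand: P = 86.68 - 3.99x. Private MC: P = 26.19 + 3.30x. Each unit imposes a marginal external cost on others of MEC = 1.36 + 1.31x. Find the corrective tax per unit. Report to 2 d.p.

tax = 10.37 per unit

Social marginal cost = private MC + MEC = 27.55 + 4.61x.
Set SMC = demand: 27.55 + 4.61x = 86.68 - 3.99x → x* = 6.8756.
The Pigouvian tax equals MEC at x*: 1.36 + 1.31×6.8756 = 10.3670.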